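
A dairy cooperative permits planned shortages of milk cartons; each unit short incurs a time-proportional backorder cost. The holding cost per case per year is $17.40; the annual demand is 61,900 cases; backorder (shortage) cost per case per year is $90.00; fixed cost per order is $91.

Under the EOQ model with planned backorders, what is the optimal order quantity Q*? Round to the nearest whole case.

879 cases

Q* = √(2DS/H) · √((H + b)/b)
   = √(2 × 61,900 × 91 / 17.4) · √((17.4 + 90) / 90)
   = 804.649 × 1.0924 ≈ 879.00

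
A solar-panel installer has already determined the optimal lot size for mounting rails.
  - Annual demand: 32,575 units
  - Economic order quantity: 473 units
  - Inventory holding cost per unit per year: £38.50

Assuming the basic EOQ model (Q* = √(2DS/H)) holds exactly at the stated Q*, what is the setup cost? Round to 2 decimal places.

£132.21

EOQ relation: Q² = 2DS/H, so rearrange for the unknown.
S = Q²H / (2D) = 473² × 38.5 / (2 × 32,575) = 132.2113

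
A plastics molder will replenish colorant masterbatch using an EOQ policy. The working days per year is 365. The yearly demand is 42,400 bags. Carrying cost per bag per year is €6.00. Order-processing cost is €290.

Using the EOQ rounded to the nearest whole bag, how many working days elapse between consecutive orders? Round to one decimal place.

17.4 days

Optimal lot size Q* = (2 × 42,400 × €290 / €6)^½ ≈ 2,024.52 → Q = 2,025 bags
Days between orders = 365 / (D/Q) = 365 / 20.938 ≈ 17.432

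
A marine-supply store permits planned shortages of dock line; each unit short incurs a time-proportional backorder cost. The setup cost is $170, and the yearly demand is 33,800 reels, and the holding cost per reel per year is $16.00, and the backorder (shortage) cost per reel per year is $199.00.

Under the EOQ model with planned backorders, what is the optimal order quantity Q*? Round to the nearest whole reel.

Q* = √(2DS/H) · √((H + b)/b)
   = √(2 × 33,800 × 170 / 16) · √((16 + 199) / 199)
   = 847.496 × 1.0394 ≈ 880.91

881 reels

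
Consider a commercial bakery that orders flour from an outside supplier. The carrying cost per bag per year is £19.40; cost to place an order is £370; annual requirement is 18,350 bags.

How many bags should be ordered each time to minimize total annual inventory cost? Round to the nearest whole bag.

837 bags

Q* = √(2·D·S / H) = √(2·18,350·370 / 19.4) = √699,948.5 ≈ 836.63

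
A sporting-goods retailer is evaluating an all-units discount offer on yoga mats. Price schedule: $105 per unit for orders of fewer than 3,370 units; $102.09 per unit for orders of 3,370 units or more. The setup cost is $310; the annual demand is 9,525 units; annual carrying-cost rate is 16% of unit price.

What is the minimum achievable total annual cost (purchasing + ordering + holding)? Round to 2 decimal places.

H₁ = 16%×$105 = $16.8000;  H₂ = 16%×$102.09 = $16.3344
EOQ₁ = √(2×9,525×310/16.8000) = 592.89  (< 3,370, feasible at tier 1)
EOQ₂ = √(2×9,525×310/16.3344) = 601.28  (< 3,370 → use Q = 3,370 at tier-2 price)
TC(tier 1 (EOQ₁), Q≈592.9) = $1,010,085.54
TC(tier 2, Q≈3,370.0) = $1,000,806.90
Minimum at tier 2: $1,000,806.90

$1,000,806.90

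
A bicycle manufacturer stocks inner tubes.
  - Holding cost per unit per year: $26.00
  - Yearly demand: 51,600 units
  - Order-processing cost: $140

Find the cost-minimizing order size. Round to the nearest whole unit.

Q* = √(2·D·S / H) = √(2·51,600·140 / 26) = √555,692.3 ≈ 745.45

745 units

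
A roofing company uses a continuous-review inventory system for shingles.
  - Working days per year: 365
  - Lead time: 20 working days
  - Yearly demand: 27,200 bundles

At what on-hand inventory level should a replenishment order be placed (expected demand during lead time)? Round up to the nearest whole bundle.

1,491 bundles

Daily demand d = 27,200 / 365 = 74.521 bundles/day
Demand during lead time = 74.521 × 20 = 1,490.41
Reorder point = 1,490.41 → round up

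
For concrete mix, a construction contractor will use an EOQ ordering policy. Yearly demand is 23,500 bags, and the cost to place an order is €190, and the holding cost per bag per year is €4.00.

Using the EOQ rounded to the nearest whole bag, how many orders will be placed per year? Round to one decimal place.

15.7 orders per year

Q* = √(2·D·S / H) = √(2·23,500·190 / 4) = √2,232,500.0 ≈ 1,494.16 → Q = 1,494
Orders per year = D/Q = 23,500 / 1,494 = 15.730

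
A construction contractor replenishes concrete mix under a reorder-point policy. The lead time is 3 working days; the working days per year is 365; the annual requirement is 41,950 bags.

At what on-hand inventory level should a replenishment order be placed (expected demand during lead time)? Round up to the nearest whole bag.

345 bags

Daily demand d = 41,950 / 365 = 114.932 bags/day
Demand during lead time = 114.932 × 3 = 344.79
Reorder point = 344.79 → round up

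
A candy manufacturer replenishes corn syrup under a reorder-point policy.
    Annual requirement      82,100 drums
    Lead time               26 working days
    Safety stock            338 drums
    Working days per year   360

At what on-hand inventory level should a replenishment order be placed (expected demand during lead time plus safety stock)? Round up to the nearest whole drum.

6,268 drums

Daily demand d = 82,100 / 360 = 228.056 drums/day
Demand during lead time = 228.056 × 26 = 5,929.44
Reorder point = 5,929.44 + 338 = 6,267.44 → round up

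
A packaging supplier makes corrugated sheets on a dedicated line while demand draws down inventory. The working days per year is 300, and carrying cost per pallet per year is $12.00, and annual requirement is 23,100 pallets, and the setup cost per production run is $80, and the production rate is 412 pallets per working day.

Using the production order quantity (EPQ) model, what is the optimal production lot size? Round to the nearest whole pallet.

615 pallets

Daily demand d = 23,100/300 = 77.000; p = 412; 1 − d/p = 0.81311
EPQ = √(2DS / (H(1 − d/p)))
    = √(2 × 23,100 × 80 / (12 × 0.81311)) ≈ 615.46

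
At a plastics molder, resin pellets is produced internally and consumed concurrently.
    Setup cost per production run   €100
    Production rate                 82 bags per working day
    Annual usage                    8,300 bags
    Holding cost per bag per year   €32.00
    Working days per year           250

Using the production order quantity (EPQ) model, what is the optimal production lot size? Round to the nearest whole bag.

295 bags

Daily demand d = 8,300/250 = 33.200; p = 82; 1 − d/p = 0.59512
EPQ = √(2DS / (H(1 − d/p)))
    = √(2 × 8,300 × 100 / (32 × 0.59512)) ≈ 295.24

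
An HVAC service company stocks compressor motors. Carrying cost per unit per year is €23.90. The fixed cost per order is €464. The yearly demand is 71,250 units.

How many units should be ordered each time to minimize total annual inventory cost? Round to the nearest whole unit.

2DS/H = 2·71,250·464/23.9 = 2,766,527.20
EOQ = √2,766,527.20 ≈ 1,663.29

1,663 units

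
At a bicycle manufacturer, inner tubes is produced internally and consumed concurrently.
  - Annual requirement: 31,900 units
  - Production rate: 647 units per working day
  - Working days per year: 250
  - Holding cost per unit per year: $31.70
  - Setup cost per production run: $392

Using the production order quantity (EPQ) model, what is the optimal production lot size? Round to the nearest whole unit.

991 units

d = 31,900/250 = 127.6000 units/day;  effective holding cost H(1 − d/p) = 31.7·(1 − 127.6000/647) = 25.44819
Q* = √(2DS / H_eff) = √(2·31,900·392 / 25.44819) ≈ 991.35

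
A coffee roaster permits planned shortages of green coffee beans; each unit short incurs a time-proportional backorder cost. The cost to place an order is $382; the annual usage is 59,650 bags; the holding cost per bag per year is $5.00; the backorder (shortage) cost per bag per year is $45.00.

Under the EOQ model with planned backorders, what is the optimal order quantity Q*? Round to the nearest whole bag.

Basic EOQ = √(2·59,650·382/5) = 3,019.026
Backorder adjustment √((H+b)/b) = √((5+45)/45) = 1.0541
Q* = 3,019.026 × 1.0541 ≈ 3,182.33

3,182 bags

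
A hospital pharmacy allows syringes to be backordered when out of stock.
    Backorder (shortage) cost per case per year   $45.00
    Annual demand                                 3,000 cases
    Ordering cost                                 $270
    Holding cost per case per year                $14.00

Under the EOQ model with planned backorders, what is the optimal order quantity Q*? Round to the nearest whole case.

390 cases

Q* = √(2DS/H) · √((H + b)/b)
   = √(2 × 3,000 × 270 / 14) · √((14 + 45) / 45)
   = 340.168 × 1.1450 ≈ 389.51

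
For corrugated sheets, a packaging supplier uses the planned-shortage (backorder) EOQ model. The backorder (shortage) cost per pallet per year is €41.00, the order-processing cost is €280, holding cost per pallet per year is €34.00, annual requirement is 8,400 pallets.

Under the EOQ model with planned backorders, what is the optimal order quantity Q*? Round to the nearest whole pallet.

503 pallets

Q* = √(2DS/H) · √((H + b)/b)
   = √(2 × 8,400 × 280 / 34) · √((34 + 41) / 41)
   = 371.958 × 1.3525 ≈ 503.08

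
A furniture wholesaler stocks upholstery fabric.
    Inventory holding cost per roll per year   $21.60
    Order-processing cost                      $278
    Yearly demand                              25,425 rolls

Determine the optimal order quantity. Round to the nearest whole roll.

809 rolls

EOQ = √(2DS/H) = √(2 × 25,425 × 278 / 21.6)
    = √(654,458.33) ≈ 808.99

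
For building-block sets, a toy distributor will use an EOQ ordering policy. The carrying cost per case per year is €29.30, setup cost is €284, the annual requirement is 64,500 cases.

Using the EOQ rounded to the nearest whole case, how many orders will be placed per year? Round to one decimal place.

Optimal lot size Q* = (2 × 64,500 × €284 / €29.3)^½ ≈ 1,118.20 → Q = 1,118
Orders per year = D/Q = 64,500 / 1,118 = 57.692

57.7 orders per year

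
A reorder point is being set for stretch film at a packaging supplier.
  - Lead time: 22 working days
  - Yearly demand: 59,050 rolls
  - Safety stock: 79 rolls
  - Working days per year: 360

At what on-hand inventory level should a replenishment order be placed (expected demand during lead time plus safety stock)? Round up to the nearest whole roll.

Daily demand d = 59,050 / 360 = 164.028 rolls/day
Demand during lead time = 164.028 × 22 = 3,608.61
Reorder point = 3,608.61 + 79 = 3,687.61 → round up

3,688 rolls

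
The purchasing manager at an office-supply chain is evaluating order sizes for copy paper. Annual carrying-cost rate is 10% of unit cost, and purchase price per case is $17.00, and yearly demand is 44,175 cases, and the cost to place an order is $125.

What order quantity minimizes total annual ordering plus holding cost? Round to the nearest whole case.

2,549 cases

Holding cost per case per year: H = 10% × $17 = $1.7000
Q* = √(2·D·S / H) = √(2·44,175·125 / 1.7) = √6,496,323.5 ≈ 2,548.79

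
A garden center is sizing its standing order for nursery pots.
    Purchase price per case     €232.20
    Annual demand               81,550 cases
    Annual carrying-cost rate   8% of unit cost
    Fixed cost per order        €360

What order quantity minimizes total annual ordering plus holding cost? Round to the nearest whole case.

1,778 cases

Holding cost per case per year: H = 8% × €232.2 = €18.5760
2DS/H = 2·81,550·360/18.576 = 3,160,852.71
EOQ = √3,160,852.71 ≈ 1,777.88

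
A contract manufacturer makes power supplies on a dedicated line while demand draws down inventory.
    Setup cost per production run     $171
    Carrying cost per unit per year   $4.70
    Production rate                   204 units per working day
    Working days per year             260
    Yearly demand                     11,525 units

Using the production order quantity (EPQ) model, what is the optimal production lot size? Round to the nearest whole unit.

d = 11,525/260 = 44.3269 units/day;  effective holding cost H(1 − d/p) = 4.7·(1 − 44.3269/204) = 3.67874
Q* = √(2DS / H_eff) = √(2·11,525·171 / 3.67874) ≈ 1,035.10

1,035 units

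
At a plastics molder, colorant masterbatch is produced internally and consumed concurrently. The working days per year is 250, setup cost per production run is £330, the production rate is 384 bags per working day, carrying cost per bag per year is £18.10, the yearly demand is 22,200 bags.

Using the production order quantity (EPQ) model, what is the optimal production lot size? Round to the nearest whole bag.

d = 22,200/250 = 88.8000 bags/day;  effective holding cost H(1 − d/p) = 18.1·(1 − 88.8000/384) = 13.91438
Q* = √(2DS / H_eff) = √(2·22,200·330 / 13.91438) ≈ 1,026.16

1,026 bags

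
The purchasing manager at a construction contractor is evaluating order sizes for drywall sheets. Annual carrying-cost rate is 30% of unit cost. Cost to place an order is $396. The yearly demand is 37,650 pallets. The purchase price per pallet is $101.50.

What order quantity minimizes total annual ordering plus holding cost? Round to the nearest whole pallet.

990 pallets

Holding cost per pallet per year: H = 30% × $101.5 = $30.4500
Optimal lot size Q* = (2 × 37,650 × $396 / $30.45)^½ ≈ 989.58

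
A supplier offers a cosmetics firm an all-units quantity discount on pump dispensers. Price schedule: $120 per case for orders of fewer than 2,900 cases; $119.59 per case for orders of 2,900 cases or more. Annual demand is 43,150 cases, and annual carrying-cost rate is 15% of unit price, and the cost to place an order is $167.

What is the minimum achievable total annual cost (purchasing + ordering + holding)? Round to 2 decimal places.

H₁ = 15%×$120 = $18.0000;  H₂ = 15%×$119.59 = $17.9385
EOQ₁ = √(2×43,150×167/18.0000) = 894.80  (< 2,900, feasible at tier 1)
EOQ₂ = √(2×43,150×167/17.9385) = 896.34  (< 2,900 → use Q = 2,900 at tier-2 price)
TC(tier 1 (EOQ₁), Q≈894.8) = $5,194,106.45
TC(tier 2, Q≈2,900.0) = $5,188,804.17
Minimum at tier 2: $5,188,804.17

$5,188,804.17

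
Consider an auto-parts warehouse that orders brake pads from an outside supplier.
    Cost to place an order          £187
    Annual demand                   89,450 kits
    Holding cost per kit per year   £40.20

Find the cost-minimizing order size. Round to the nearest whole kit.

2DS/H = 2·89,450·187/40.2 = 832,196.52
EOQ = √832,196.52 ≈ 912.25

912 kits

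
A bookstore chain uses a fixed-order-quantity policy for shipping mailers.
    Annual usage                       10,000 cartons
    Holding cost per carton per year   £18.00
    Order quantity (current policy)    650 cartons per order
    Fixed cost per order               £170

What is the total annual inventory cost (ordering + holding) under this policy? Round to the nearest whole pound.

£8,465

Annual ordering cost = (D/Q)·S = (10,000/650) × 170 = £2,615.38
Annual holding cost  = (Q/2)·H = (650/2) × 18 = £5,850.00
Total = £2,615.38 + £5,850.00 = £8,465.38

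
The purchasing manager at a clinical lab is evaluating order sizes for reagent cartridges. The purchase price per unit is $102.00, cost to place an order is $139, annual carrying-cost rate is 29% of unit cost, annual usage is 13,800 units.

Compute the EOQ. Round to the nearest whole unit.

H = i·C = 0.29 × $102 = $29.5800 per unit-year
Q* = √(2·D·S / H) = √(2·13,800·139 / 29.58) = √129,695.7 ≈ 360.13

360 units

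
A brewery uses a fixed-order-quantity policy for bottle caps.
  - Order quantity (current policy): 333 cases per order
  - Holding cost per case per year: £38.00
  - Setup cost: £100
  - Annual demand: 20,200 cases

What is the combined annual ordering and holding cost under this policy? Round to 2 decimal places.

Ordering: D/Q × S = 20,200/333 × £100 = £6,066.07
Holding:  Q/2 × H = 333/2 × £38 = £6,327.00
Total = £6,066.07 + £6,327.00 = £12,393.07

£12,393.07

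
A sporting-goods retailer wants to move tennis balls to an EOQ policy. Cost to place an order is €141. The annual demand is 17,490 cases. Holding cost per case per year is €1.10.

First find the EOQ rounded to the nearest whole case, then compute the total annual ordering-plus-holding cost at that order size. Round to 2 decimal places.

€2,329.25

Q* = √(2·D·S / H) = √(2·17,490·141 / 1.1) = √4,483,800.0 ≈ 2,117.50 → Q = 2,117 cases
Annual ordering cost = (D/Q)·S = (17,490/2,117) × 141 = €1,164.90
Annual holding cost  = (Q/2)·H = (2,117/2) × 1.1 = €1,164.35
Total = €1,164.90 + €1,164.35 = €2,329.25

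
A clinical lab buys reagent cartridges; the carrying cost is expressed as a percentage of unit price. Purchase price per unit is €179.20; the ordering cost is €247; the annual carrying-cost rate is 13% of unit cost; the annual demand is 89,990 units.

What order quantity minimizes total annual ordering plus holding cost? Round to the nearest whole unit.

1,381 units

Holding cost per unit per year: H = 13% × €179.2 = €23.2960
EOQ = √(2DS/H) = √(2 × 89,990 × 247 / 23.296)
    = √(1,908,270.09) ≈ 1,381.40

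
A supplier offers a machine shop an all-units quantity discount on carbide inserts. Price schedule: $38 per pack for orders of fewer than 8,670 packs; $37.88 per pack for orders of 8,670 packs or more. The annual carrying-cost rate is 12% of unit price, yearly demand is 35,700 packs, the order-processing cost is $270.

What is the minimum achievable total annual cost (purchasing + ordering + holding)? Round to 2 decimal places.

$1,365,975.91

H₁ = 12%×$38 = $4.5600;  H₂ = 12%×$37.88 = $4.5456
EOQ₁ = √(2×35,700×270/4.5600) = 2,056.12  (< 8,670, feasible at tier 1)
EOQ₂ = √(2×35,700×270/4.5456) = 2,059.37  (< 8,670 → use Q = 8,670 at tier-2 price)
TC(tier 1 (EOQ₁), Q≈2,056.1) = $1,365,975.91
TC(tier 2, Q≈8,670.0) = $1,373,132.94
Minimum at tier 1 (EOQ₁): $1,365,975.91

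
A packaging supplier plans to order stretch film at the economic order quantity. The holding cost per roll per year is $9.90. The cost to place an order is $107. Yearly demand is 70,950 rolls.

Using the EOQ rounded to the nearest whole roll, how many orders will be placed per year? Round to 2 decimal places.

EOQ = √(2DS/H) = √(2 × 70,950 × 107 / 9.9)
    = √(1,533,666.67) ≈ 1,238.41 → Q = 1,238
Orders per year = D/Q = 70,950 / 1,238 = 57.310

57.31 orders per year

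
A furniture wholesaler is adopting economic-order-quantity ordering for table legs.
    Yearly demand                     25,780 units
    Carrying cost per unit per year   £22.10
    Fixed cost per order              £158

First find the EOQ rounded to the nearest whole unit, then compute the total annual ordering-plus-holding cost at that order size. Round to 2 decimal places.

Q* = √(2·D·S / H) = √(2·25,780·158 / 22.1) = √368,619.0 ≈ 607.14 → Q = 607 units
Orders/yr = 25,780/607 = 42.471; ordering cost = 42.471 × £158 = £6,710.44
Average inventory = 607/2 = 303.5; holding cost = 303.5 × £22.1 = £6,707.35
Total = £6,710.44 + £6,707.35 = £13,417.79

£13,417.79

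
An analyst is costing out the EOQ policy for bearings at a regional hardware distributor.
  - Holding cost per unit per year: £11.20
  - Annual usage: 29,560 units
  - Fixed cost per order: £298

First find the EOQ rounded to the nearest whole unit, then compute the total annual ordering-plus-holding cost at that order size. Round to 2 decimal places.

£14,047.03

Q* = √(2·D·S / H) = √(2·29,560·298 / 11.2) = √1,573,014.3 ≈ 1,254.20 → Q = 1,254 units
Ordering: D/Q × S = 29,560/1,254 × £298 = £7,024.63
Holding:  Q/2 × H = 1,254/2 × £11.2 = £7,022.40
Total = £7,024.63 + £7,022.40 = £14,047.03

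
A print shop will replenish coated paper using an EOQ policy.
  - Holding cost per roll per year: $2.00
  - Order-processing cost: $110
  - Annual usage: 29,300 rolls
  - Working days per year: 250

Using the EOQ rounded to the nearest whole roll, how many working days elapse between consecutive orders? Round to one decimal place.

15.3 days

Q* = √(2·D·S / H) = √(2·29,300·110 / 2) = √3,223,000.0 ≈ 1,795.27 → Q = 1,795 rolls
Days between orders = 250 / (D/Q) = 250 / 16.323 ≈ 15.316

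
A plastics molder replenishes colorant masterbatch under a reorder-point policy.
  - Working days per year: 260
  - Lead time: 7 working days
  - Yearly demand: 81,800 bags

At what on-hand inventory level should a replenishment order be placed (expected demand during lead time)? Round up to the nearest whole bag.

Daily demand d = 81,800 / 260 = 314.615 bags/day
Demand during lead time = 314.615 × 7 = 2,202.31
Reorder point = 2,202.31 → round up

2,203 bags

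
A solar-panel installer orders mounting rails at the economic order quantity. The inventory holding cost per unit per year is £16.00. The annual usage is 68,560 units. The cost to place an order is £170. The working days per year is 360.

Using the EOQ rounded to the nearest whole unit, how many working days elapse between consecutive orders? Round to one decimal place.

Optimal lot size Q* = (2 × 68,560 × £170 / £16)^½ ≈ 1,207.02 → Q = 1,207 units
T = Q/D × 360 days = 1,207/68,560 × 360 = 6.338 days

6.3 days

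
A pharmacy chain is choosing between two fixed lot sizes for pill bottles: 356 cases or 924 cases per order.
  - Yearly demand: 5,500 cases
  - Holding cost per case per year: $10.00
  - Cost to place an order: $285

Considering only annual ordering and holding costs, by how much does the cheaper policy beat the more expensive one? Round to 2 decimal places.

$133.34

Annual cost at Q: ordering D·S/Q plus holding Q·H/2.
TC(356) = (5,500/356)×285 + (356/2)×10 = $6,183.09
TC(924) = (5,500/924)×285 + (924/2)×10 = $6,316.43
|ΔTC| = |$6,183.09 − $6,316.43| = $133.34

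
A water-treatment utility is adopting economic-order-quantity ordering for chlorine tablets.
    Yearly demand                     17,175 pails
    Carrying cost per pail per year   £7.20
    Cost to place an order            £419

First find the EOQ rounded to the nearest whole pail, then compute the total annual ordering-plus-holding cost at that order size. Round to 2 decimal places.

EOQ = √(2DS/H) = √(2 × 17,175 × 419 / 7.2)
    = √(1,998,979.17) ≈ 1,413.85 → Q = 1,414 pails
Annual ordering cost = (D/Q)·S = (17,175/1,414) × 419 = £5,089.34
Annual holding cost  = (Q/2)·H = (1,414/2) × 7.2 = £5,090.40
Total = £5,089.34 + £5,090.40 = £10,179.74

£10,179.74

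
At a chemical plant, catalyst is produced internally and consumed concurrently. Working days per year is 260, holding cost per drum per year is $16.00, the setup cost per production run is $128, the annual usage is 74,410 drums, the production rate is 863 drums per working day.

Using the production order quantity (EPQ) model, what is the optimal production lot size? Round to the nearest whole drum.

Daily demand d = 74,410/260 = 286.192; p = 863; 1 − d/p = 0.66838
EPQ = √(2DS / (H(1 − d/p)))
    = √(2 × 74,410 × 128 / (16 × 0.66838)) ≈ 1,334.64

1,335 drums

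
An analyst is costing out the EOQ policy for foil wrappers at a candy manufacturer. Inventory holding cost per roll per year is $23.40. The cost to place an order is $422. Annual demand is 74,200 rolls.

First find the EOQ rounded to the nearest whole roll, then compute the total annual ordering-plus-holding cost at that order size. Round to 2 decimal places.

2DS/H = 2·74,200·422/23.4 = 2,676,273.50
EOQ = √2,676,273.50 ≈ 1,635.93 → Q = 1,636 rolls
Annual ordering cost = (D/Q)·S = (74,200/1,636) × 422 = $19,139.61
Annual holding cost  = (Q/2)·H = (1,636/2) × 23.4 = $19,141.20
Total = $19,139.61 + $19,141.20 = $38,280.81

$38,280.81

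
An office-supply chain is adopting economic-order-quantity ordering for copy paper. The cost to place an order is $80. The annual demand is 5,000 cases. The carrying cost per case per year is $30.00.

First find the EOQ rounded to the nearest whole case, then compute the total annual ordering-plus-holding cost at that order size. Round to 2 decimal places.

Optimal lot size Q* = (2 × 5,000 × $80 / $30)^½ ≈ 163.30 → Q = 163 cases
Orders/yr = 5,000/163 = 30.675; ordering cost = 30.675 × $80 = $2,453.99
Average inventory = 163/2 = 81.5; holding cost = 81.5 × $30 = $2,445.00
Total = $2,453.99 + $2,445.00 = $4,898.99

$4,898.99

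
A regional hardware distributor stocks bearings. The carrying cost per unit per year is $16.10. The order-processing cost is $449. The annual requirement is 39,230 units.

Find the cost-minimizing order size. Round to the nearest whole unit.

1,479 units

EOQ = √(2DS/H) = √(2 × 39,230 × 449 / 16.1)
    = √(2,188,108.07) ≈ 1,479.23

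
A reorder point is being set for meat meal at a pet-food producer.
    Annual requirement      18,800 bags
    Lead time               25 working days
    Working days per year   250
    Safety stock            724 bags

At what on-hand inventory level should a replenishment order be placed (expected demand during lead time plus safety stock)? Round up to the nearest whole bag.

2,604 bags

Daily demand d = 18,800 / 250 = 75.200 bags/day
Demand during lead time = 75.200 × 25 = 1,880.00
Reorder point = 1,880.00 + 724 = 2,604.00 → round up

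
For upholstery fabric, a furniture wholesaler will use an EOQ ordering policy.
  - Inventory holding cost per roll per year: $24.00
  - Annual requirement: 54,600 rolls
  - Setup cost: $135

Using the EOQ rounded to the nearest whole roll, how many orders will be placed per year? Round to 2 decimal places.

EOQ = √(2DS/H) = √(2 × 54,600 × 135 / 24)
    = √(614,250.00) ≈ 783.74 → Q = 784
N = D/Q = 54,600/784 ≈ 69.643 orders/yr

69.64 orders per year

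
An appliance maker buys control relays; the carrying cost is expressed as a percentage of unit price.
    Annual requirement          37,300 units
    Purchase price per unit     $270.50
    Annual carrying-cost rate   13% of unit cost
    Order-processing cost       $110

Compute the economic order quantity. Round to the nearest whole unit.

483 units

Holding cost per unit per year: H = 13% × $270.5 = $35.1650
2DS/H = 2·37,300·110/35.165 = 233,357.03
EOQ = √233,357.03 ≈ 483.07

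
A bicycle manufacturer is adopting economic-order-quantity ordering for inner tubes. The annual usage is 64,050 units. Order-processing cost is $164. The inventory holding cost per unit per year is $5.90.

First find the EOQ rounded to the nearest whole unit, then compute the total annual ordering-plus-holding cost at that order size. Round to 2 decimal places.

$11,133.26

Q* = √(2·D·S / H) = √(2·64,050·164 / 5.9) = √3,560,745.8 ≈ 1,886.99 → Q = 1,887 units
Annual ordering cost = (D/Q)·S = (64,050/1,887) × 164 = $5,566.61
Annual holding cost  = (Q/2)·H = (1,887/2) × 5.9 = $5,566.65
Total = $5,566.61 + $5,566.65 = $11,133.26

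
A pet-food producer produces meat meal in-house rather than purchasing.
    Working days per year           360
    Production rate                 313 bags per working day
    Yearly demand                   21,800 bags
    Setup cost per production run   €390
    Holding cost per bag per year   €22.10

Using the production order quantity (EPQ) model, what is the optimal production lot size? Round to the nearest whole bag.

Daily demand d = 21,800/360 = 60.556; p = 313; 1 − d/p = 0.80653
EPQ = √(2DS / (H(1 − d/p)))
    = √(2 × 21,800 × 390 / (22.1 × 0.80653)) ≈ 976.72

977 bags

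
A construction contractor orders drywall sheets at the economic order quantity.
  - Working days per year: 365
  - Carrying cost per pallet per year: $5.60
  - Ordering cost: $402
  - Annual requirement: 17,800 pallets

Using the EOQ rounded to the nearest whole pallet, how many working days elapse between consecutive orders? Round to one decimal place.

32.8 days

2DS/H = 2·17,800·402/5.6 = 2,555,571.43
EOQ = √2,555,571.43 ≈ 1,598.62 → Q = 1,599 pallets
Cycle time = (working days × Q)/D = (365 × 1,599) / 17,800 = 32.788 days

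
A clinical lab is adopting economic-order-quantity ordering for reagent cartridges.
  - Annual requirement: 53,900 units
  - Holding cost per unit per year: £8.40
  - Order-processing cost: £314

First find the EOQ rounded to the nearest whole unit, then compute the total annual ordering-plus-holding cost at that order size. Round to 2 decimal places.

£16,862.19

2DS/H = 2·53,900·314/8.4 = 4,029,666.67
EOQ = √4,029,666.67 ≈ 2,007.40 → Q = 2,007 units
Orders/yr = 53,900/2,007 = 26.856; ordering cost = 26.856 × £314 = £8,432.79
Average inventory = 2,007/2 = 1003.5; holding cost = 1003.5 × £8.4 = £8,429.40
Total = £8,432.79 + £8,429.40 = £16,862.19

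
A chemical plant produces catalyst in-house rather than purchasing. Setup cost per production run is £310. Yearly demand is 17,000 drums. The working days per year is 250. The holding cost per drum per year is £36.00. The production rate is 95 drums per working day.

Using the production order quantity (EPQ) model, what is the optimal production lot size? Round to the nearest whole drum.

d = 17,000/250 = 68.0000 drums/day;  effective holding cost H(1 − d/p) = 36·(1 − 68.0000/95) = 10.23158
Q* = √(2DS / H_eff) = √(2·17,000·310 / 10.23158) ≈ 1,014.96

1,015 drums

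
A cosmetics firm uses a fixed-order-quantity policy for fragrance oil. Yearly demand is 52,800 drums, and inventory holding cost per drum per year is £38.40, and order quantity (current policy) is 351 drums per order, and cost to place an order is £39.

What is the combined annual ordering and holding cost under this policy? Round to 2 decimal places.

Ordering: D/Q × S = 52,800/351 × £39 = £5,866.67
Holding:  Q/2 × H = 351/2 × £38.4 = £6,739.20
Total = £5,866.67 + £6,739.20 = £12,605.87

£12,605.87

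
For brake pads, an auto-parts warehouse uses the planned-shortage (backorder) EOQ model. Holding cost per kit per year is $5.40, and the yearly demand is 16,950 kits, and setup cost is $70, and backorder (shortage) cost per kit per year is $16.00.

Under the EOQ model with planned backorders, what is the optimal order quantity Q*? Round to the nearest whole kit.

Q* = √(2DS/H) · √((H + b)/b)
   = √(2 × 16,950 × 70 / 5.4) · √((5.4 + 16) / 16)
   = 662.906 × 1.1565 ≈ 766.65

767 kits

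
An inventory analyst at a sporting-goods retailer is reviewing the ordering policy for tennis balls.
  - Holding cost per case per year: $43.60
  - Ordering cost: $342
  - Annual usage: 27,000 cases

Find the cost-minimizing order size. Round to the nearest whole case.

651 cases

2DS/H = 2·27,000·342/43.6 = 423,577.98
EOQ = √423,577.98 ≈ 650.83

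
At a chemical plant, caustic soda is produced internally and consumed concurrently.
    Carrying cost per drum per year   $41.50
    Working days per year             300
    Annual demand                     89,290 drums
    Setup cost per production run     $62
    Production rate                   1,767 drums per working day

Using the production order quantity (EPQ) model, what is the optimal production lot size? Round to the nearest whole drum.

566 drums

Daily demand d = 89,290/300 = 297.633; p = 1767; 1 − d/p = 0.83156
EPQ = √(2DS / (H(1 − d/p)))
    = √(2 × 89,290 × 62 / (41.5 × 0.83156)) ≈ 566.42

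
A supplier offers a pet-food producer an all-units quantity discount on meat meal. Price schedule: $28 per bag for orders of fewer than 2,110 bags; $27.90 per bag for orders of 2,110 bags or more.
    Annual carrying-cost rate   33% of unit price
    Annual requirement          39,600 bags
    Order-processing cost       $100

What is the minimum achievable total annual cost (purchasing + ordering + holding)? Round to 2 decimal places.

$1,116,430.16

H₁ = 33%×$28 = $9.2400;  H₂ = 33%×$27.90 = $9.2070
EOQ₁ = √(2×39,600×100/9.2400) = 925.82  (< 2,110, feasible at tier 1)
EOQ₂ = √(2×39,600×100/9.2070) = 927.48  (< 2,110 → use Q = 2,110 at tier-2 price)
TC(tier 1 (EOQ₁), Q≈925.8) = $1,117,354.58
TC(tier 2, Q≈2,110.0) = $1,116,430.16
Minimum at tier 2: $1,116,430.16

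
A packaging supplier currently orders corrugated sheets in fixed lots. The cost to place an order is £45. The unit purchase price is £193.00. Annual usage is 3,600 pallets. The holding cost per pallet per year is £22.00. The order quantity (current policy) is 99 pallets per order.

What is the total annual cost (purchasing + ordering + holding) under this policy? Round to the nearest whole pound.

Ordering: D/Q × S = 3,600/99 × £45 = £1,636.36
Holding:  Q/2 × H = 99/2 × £22 = £1,089.00
Purchase cost = D·C = 3,600 × 193 = £694,800.00
Total = £1,636.36 + £1,089.00 + £694,800.00 = £697,525.36

£697,525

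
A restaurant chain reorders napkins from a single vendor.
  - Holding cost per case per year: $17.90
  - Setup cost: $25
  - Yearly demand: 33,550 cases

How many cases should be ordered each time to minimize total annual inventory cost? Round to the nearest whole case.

EOQ = √(2DS/H) = √(2 × 33,550 × 25 / 17.9)
    = √(93,715.08) ≈ 306.13

306 cases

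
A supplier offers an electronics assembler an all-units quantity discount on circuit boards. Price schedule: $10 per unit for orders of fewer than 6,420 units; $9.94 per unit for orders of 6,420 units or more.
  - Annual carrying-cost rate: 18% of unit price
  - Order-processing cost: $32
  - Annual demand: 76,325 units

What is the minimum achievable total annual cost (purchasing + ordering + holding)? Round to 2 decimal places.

$764,794.27

H₁ = 18%×$10 = $1.8000;  H₂ = 18%×$9.94 = $1.7892
EOQ₁ = √(2×76,325×32/1.8000) = 1,647.35  (< 6,420, feasible at tier 1)
EOQ₂ = √(2×76,325×32/1.7892) = 1,652.32  (< 6,420 → use Q = 6,420 at tier-2 price)
TC(tier 1 (EOQ₁), Q≈1,647.4) = $766,215.24
TC(tier 2, Q≈6,420.0) = $764,794.27
Minimum at tier 2: $764,794.27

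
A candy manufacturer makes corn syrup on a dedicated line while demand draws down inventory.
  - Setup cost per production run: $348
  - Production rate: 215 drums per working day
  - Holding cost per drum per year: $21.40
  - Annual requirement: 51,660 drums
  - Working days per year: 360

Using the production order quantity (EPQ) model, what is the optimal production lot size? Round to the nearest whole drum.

d = 51,660/360 = 143.5000 drums/day;  effective holding cost H(1 − d/p) = 21.4·(1 − 143.5000/215) = 7.11674
Q* = √(2DS / H_eff) = √(2·51,660·348 / 7.11674) ≈ 2,247.71

2,248 drums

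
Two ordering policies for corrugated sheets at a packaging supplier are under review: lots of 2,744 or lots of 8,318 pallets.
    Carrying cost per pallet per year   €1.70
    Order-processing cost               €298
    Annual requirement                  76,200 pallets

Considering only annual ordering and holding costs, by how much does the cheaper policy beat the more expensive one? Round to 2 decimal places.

Annual cost at Q: ordering D·S/Q plus holding Q·H/2.
TC(2,744) = (76,200/2,744)×298 + (2,744/2)×1.7 = €10,607.76
TC(8,318) = (76,200/8,318)×298 + (8,318/2)×1.7 = €9,800.24
Lots of 8,318 are cheaper by €807.53.

€807.53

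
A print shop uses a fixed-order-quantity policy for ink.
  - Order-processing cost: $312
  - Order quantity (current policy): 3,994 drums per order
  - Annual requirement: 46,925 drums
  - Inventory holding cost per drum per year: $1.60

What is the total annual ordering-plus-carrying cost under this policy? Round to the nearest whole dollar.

$6,861

Annual ordering cost = (D/Q)·S = (46,925/3,994) × 312 = $3,665.65
Annual holding cost  = (Q/2)·H = (3,994/2) × 1.6 = $3,195.20
Total = $3,665.65 + $3,195.20 = $6,860.85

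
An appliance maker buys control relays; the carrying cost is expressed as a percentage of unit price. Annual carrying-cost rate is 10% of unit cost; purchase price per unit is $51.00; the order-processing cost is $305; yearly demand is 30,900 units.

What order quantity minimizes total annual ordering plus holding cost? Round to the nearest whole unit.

1,922 units

Carrying cost H = $51 × 10% = $5.1000/unit/yr
Q* = √(2·D·S / H) = √(2·30,900·305 / 5.1) = √3,695,882.4 ≈ 1,922.47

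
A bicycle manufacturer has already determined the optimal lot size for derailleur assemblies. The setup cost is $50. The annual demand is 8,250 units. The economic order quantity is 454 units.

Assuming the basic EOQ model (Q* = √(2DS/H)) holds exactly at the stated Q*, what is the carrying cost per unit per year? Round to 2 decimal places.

$4.00

From Q* = √(2DS/H) ⇒ Q*² = 2DS/H.
H = 2DS / Q² = 2 × 8,250 × 50 / 454² = 4.0026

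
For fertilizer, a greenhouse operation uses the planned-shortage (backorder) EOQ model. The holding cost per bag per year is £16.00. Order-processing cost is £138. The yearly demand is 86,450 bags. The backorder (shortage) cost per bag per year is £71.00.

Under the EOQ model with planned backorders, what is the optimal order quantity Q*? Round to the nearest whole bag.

Q* = √(2DS/H) · √((H + b)/b)
   = √(2 × 86,450 × 138 / 16) · √((16 + 71) / 71)
   = 1,221.173 × 1.1070 ≈ 1,351.78

1,352 bags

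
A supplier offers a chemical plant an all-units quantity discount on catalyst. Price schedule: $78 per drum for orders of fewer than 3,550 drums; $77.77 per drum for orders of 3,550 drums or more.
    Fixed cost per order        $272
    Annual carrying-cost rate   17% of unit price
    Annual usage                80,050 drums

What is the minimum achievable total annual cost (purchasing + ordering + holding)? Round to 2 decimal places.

H₁ = 17%×$78 = $13.2600;  H₂ = 17%×$77.77 = $13.2209
EOQ₁ = √(2×80,050×272/13.2600) = 1,812.21  (< 3,550, feasible at tier 1)
EOQ₂ = √(2×80,050×272/13.2209) = 1,814.89  (< 3,550 → use Q = 3,550 at tier-2 price)
TC(tier 1 (EOQ₁), Q≈1,812.2) = $6,267,929.90
TC(tier 2, Q≈3,550.0) = $6,255,089.01
Minimum at tier 2: $6,255,089.01

$6,255,089.01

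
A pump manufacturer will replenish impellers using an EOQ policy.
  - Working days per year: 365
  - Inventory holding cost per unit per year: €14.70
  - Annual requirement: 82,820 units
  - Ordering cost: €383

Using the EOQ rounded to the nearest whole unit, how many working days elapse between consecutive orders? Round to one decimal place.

9.2 days

Q* = √(2·D·S / H) = √(2·82,820·383 / 14.7) = √4,315,654.4 ≈ 2,077.42 → Q = 2,077 units
Days between orders = 365 / (D/Q) = 365 / 39.875 ≈ 9.154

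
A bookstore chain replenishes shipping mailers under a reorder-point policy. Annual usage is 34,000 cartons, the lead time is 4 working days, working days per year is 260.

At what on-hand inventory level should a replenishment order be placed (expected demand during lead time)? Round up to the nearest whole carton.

Daily demand d = 34,000 / 260 = 130.769 cartons/day
Demand during lead time = 130.769 × 4 = 523.08
Reorder point = 523.08 → round up

524 cartons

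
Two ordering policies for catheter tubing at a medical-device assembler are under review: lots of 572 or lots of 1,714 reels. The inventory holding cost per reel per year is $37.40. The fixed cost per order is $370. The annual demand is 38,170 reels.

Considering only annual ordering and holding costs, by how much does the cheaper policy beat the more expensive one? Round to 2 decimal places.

For each Q, cost = (D/Q)·S + (Q/2)·H.
TC(572) = (38,170/572)×370 + (572/2)×37.4 = $35,386.78
TC(1,714) = (38,170/1,714)×370 + (1,714/2)×37.4 = $40,291.53
Lots of 572 are cheaper by $4,904.75.

$4,904.75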